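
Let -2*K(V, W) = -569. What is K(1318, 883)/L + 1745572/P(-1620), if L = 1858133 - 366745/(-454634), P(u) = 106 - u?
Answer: 737304243494537561/729037204772821 ≈ 1011.3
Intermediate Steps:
K(V, W) = 569/2 (K(V, W) = -1/2*(-569) = 569/2)
L = 844770805067/454634 (L = 1858133 - 366745*(-1/454634) = 1858133 + 366745/454634 = 844770805067/454634 ≈ 1.8581e+6)
K(1318, 883)/L + 1745572/P(-1620) = 569/(2*(844770805067/454634)) + 1745572/(106 - 1*(-1620)) = (569/2)*(454634/844770805067) + 1745572/(106 + 1620) = 129343373/844770805067 + 1745572/1726 = 129343373/844770805067 + 1745572*(1/1726) = 129343373/844770805067 + 872786/863 = 737304243494537561/729037204772821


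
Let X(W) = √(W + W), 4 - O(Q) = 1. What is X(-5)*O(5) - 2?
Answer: -2 + 3*I*√10 ≈ -2.0 + 9.4868*I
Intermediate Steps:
O(Q) = 3 (O(Q) = 4 - 1*1 = 4 - 1 = 3)
X(W) = √2*√W (X(W) = √(2*W) = √2*√W)
X(-5)*O(5) - 2 = (√2*√(-5))*3 - 2 = (√2*(I*√5))*3 - 2 = (I*√10)*3 - 2 = 3*I*√10 - 2 = -2 + 3*I*√10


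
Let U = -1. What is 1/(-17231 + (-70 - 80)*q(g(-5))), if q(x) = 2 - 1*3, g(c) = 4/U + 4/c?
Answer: -1/17081 ≈ -5.8545e-5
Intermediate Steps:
g(c) = -4 + 4/c (g(c) = 4/(-1) + 4/c = 4*(-1) + 4/c = -4 + 4/c)
q(x) = -1 (q(x) = 2 - 3 = -1)
1/(-17231 + (-70 - 80)*q(g(-5))) = 1/(-17231 + (-70 - 80)*(-1)) = 1/(-17231 - 150*(-1)) = 1/(-17231 + 150) = 1/(-17081) = -1/17081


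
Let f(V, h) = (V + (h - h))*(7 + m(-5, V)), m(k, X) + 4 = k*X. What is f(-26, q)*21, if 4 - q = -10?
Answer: -72618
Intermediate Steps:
q = 14 (q = 4 - 1*(-10) = 4 + 10 = 14)
m(k, X) = -4 + X*k (m(k, X) = -4 + k*X = -4 + X*k)
f(V, h) = V*(3 - 5*V) (f(V, h) = (V + (h - h))*(7 + (-4 + V*(-5))) = (V + 0)*(7 + (-4 - 5*V)) = V*(3 - 5*V))
f(-26, q)*21 = -26*(3 - 5*(-26))*21 = -26*(3 + 130)*21 = -26*133*21 = -3458*21 = -72618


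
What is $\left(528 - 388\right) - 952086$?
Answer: $-951946$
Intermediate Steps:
$\left(528 - 388\right) - 952086 = 140 - 952086 = -951946$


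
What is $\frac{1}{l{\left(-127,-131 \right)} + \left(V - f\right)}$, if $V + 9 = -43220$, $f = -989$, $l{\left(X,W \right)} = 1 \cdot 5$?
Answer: $- \frac{1}{42235} \approx -2.3677 \cdot 10^{-5}$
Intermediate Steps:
$l{\left(X,W \right)} = 5$
$V = -43229$ ($V = -9 - 43220 = -43229$)
$\frac{1}{l{\left(-127,-131 \right)} + \left(V - f\right)} = \frac{1}{5 - 42240} = \frac{1}{-42235} = - \frac{1}{42235}$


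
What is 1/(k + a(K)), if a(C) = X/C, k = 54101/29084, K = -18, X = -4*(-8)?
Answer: 261756/21565 ≈ 12.138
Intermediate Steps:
X = 32
k = 54101/29084 (k = 54101*(1/29084) = 54101/29084 ≈ 1.8602)
a(C) = 32/C
1/(k + a(K)) = 1/(54101/29084 + 32/(-18)) = 1/(54101/29084 + 32*(-1/18)) = 1/(54101/29084 - 16/9) = 1/(21565/261756) = 261756/21565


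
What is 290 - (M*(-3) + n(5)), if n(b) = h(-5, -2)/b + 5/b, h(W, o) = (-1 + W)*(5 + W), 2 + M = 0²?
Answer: 283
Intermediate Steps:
M = -2 (M = -2 + 0² = -2 + 0 = -2)
n(b) = 5/b (n(b) = (-5 + (-5)² + 4*(-5))/b + 5/b = (-5 + 25 - 20)/b + 5/b = 0/b + 5/b = 0 + 5/b = 5/b)
290 - (M*(-3) + n(5)) = 290 - (-2*(-3) + 5/5) = 290 - (6 + 5*(⅕)) = 290 - (6 + 1) = 290 - 1*7 = 290 - 7 = 283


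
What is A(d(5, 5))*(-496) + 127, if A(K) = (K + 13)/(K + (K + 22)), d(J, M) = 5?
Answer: -152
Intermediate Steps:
A(K) = (13 + K)/(22 + 2*K) (A(K) = (13 + K)/(K + (22 + K)) = (13 + K)/(22 + 2*K))
A(d(5, 5))*(-496) + 127 = ((13 + 5)/(2*(11 + 5)))*(-496) + 127 = ((½)*18/16)*(-496) + 127 = ((½)*(1/16)*18)*(-496) + 127 = (9/16)*(-496) + 127 = -279 + 127 = -152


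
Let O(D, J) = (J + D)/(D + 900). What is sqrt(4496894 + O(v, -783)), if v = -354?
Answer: sqrt(148955047878)/182 ≈ 2120.6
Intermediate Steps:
O(D, J) = (D + J)/(900 + D)
sqrt(4496894 + O(v, -783)) = sqrt(4496894 + (-354 - 783)/(900 - 354)) = sqrt(4496894 - 1137/546) = sqrt(4496894 + (1/546)*(-1137)) = sqrt(4496894 - 379/182) = sqrt(818434329/182) = sqrt(148955047878)/182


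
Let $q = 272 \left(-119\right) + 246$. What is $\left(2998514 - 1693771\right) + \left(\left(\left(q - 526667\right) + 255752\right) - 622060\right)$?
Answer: $379646$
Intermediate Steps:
$q = -32122$ ($q = -32368 + 246 = -32122$)
$\left(2998514 - 1693771\right) + \left(\left(\left(q - 526667\right) + 255752\right) - 622060\right) = \left(2998514 - 1693771\right) + \left(\left(\left(-32122 - 526667\right) + 255752\right) - 622060\right) = 1304743 + \left(\left(-558789 + 255752\right) - 622060\right) = 1304743 - 925097 = 379646$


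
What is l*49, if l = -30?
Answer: -1470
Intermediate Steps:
l*49 = -30*49 = -1470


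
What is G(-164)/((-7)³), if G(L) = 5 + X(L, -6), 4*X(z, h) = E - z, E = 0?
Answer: -46/343 ≈ -0.13411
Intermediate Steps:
X(z, h) = -z/4 (X(z, h) = (0 - z)/4 = (-z)/4 = -z/4)
G(L) = 5 - L/4
G(-164)/((-7)³) = (5 - ¼*(-164))/((-7)³) = (5 + 41)/(-343) = 46*(-1/343) = -46/343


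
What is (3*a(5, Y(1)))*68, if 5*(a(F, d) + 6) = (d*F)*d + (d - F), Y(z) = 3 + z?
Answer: 9996/5 ≈ 1999.2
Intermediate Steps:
a(F, d) = -6 - F/5 + d/5 + F*d²/5 (a(F, d) = -6 + ((d*F)*d + (d - F))/5 = -6 + ((F*d)*d + (d - F))/5 = -6 + (F*d² + (d - F))/5 = -6 + (d - F + F*d²)/5 = -6 + (-F/5 + d/5 + F*d²/5) = -6 - F/5 + d/5 + F*d²/5)
(3*a(5, Y(1)))*68 = (3*(-6 - ⅕*5 + (3 + 1)/5 + (⅕)*5*(3 + 1)²))*68 = (3*(-6 - 1 + (⅕)*4 + (⅕)*5*4²))*68 = (3*(-6 - 1 + ⅘ + (⅕)*5*16))*68 = (3*(-6 - 1 + ⅘ + 16))*68 = (3*(49/5))*68 = (147/5)*68 = 9996/5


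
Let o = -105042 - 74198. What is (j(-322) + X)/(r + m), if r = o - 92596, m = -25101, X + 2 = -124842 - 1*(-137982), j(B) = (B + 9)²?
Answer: -111107/296937 ≈ -0.37418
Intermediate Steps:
j(B) = (9 + B)²
o = -179240
X = 13138 (X = -2 + (-124842 - 1*(-137982)) = -2 + (-124842 + 137982) = -2 + 13140 = 13138)
r = -271836 (r = -179240 - 92596 = -271836)
(j(-322) + X)/(r + m) = ((9 - 322)² + 13138)/(-271836 - 25101) = ((-313)² + 13138)/(-296937) = (97969 + 13138)*(-1/296937) = 111107*(-1/296937) = -111107/296937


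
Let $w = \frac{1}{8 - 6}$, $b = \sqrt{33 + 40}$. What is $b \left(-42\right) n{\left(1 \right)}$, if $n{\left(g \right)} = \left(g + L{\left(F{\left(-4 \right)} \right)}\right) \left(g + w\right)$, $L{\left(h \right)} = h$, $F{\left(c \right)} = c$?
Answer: $189 \sqrt{73} \approx 1614.8$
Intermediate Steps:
$b = \sqrt{73} \approx 8.544$
$w = \frac{1}{2} \approx 0.5$
$n{\left(g \right)} = \left(\frac{1}{2} + g\right) \left(-4 + g\right)$ ($n{\left(g \right)} = \left(g - 4\right) \left(g + \frac{1}{2}\right) = \left(-4 + g\right) \left(\frac{1}{2} + g\right) = \left(\frac{1}{2} + g\right) \left(-4 + g\right)$)
$b \left(-42\right) n{\left(1 \right)} = \sqrt{73} \left(-42\right) \left(-2 + 1^{2} - \frac{7}{2}\right) = - 42 \sqrt{73} \left(-2 + 1 - \frac{7}{2}\right) = - 42 \sqrt{73} \left(- \frac{9}{2}\right) = 189 \sqrt{73}$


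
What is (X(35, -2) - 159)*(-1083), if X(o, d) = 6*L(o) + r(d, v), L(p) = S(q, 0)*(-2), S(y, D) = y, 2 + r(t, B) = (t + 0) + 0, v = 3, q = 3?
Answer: 215517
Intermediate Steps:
r(t, B) = -2 + t (r(t, B) = -2 + ((t + 0) + 0) = -2 + (t + 0) = -2 + t)
L(p) = -6 (L(p) = 3*(-2) = -6)
X(o, d) = -38 + d (X(o, d) = 6*(-6) + (-2 + d) = -36 + (-2 + d) = -38 + d)
(X(35, -2) - 159)*(-1083) = ((-38 - 2) - 159)*(-1083) = (-40 - 159)*(-1083) = -199*(-1083) = 215517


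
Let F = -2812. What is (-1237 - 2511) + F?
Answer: -6560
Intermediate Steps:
(-1237 - 2511) + F = (-1237 - 2511) - 2812 = -3748 - 2812 = -6560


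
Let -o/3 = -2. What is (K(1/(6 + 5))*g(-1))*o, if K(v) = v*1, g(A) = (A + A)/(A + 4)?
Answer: -4/11 ≈ -0.36364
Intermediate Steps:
o = 6 (o = -3*(-2) = 6)
g(A) = 2*A/(4 + A) (g(A) = (2*A)/(4 + A) = 2*A/(4 + A))
K(v) = v
(K(1/(6 + 5))*g(-1))*o = ((2*(-1)/(4 - 1))/(6 + 5))*6 = ((2*(-1)/3)/11)*6 = ((2*(-1)*(⅓))/11)*6 = ((1/11)*(-⅔))*6 = -2/33*6 = -4/11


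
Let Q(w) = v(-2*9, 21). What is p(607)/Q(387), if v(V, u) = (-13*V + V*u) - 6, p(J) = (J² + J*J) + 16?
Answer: -122819/25 ≈ -4912.8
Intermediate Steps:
p(J) = 16 + 2*J² (p(J) = (J² + J²) + 16 = 2*J² + 16 = 16 + 2*J²)
v(V, u) = -6 - 13*V + V*u
Q(w) = -150 (Q(w) = -6 - (-26)*9 - 2*9*21 = -6 - 13*(-18) - 18*21 = -6 + 234 - 378 = -150)
p(607)/Q(387) = (16 + 2*607²)/(-150) = (16 + 2*368449)*(-1/150) = (16 + 736898)*(-1/150) = 736914*(-1/150) = -122819/25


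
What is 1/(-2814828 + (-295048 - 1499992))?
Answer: -1/4609868 ≈ -2.1693e-7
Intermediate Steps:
1/(-2814828 + (-295048 - 1499992)) = 1/(-2814828 - 1795040) = 1/(-4609868) = -1/4609868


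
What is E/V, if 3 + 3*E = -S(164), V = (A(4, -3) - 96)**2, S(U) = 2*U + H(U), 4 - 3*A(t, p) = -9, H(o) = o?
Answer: -27/1375 ≈ -0.019636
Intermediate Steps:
A(t, p) = 13/3 (A(t, p) = 4/3 - 1/3*(-9) = 4/3 + 3 = 13/3)
S(U) = 3*U (S(U) = 2*U + U = 3*U)
V = 75625/9 (V = (13/3 - 96)**2 = (-275/3)**2 = 75625/9 ≈ 8402.8)
E = -165 (E = -1 + (-3*164)/3 = -1 + (-1*492)/3 = -1 + (1/3)*(-492) = -1 - 164 = -165)
E/V = -165/75625/9 = -165*9/75625 = -27/1375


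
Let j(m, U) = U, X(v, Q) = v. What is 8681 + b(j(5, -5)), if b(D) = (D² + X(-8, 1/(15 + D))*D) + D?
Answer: 8741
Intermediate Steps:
b(D) = D² - 7*D (b(D) = (D² - 8*D) + D = D² - 7*D)
8681 + b(j(5, -5)) = 8681 - 5*(-7 - 5) = 8681 - 5*(-12) = 8681 + 60 = 8741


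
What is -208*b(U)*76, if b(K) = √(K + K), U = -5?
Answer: -15808*I*√10 ≈ -49989.0*I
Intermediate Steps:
b(K) = √2*√K (b(K) = √(2*K) = √2*√K)
-208*b(U)*76 = -208*√2*√(-5)*76 = -208*√2*I*√5*76 = -208*I*√10*76 = -15808*I*√10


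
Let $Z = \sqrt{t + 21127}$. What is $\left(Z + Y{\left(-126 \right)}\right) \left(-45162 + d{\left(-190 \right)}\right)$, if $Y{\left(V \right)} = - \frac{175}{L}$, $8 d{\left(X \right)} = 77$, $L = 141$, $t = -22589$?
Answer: $\frac{63213325}{1128} - \frac{361219 i \sqrt{1462}}{8} \approx 56040.0 - 1.7265 \cdot 10^{6} i$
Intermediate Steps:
$d{\left(X \right)} = \frac{77}{8}$ ($d{\left(X \right)} = \frac{1}{8} \cdot 77 = \frac{77}{8}$)
$Y{\left(V \right)} = - \frac{175}{141}$
$Z = i \sqrt{1462}$ ($Z = \sqrt{-22589 + 21127} = \sqrt{-1462} = i \sqrt{1462} \approx 38.236 i$)
$\left(Z + Y{\left(-126 \right)}\right) \left(-45162 + d{\left(-190 \right)}\right) = \left(i \sqrt{1462} - \frac{175}{141}\right) \left(-45162 + \frac{77}{8}\right) = \left(- \frac{175}{141} + i \sqrt{1462}\right) \left(- \frac{361219}{8}\right) = \frac{63213325}{1128} - \frac{361219 i \sqrt{1462}}{8}$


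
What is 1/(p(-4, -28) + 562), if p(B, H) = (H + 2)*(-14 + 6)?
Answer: 1/770 ≈ 0.0012987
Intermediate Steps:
p(B, H) = -16 - 8*H (p(B, H) = (2 + H)*(-8) = -16 - 8*H)
1/(p(-4, -28) + 562) = 1/((-16 - 8*(-28)) + 562) = 1/((-16 + 224) + 562) = 1/(208 + 562) = 1/770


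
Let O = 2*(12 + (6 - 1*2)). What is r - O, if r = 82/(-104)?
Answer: -1705/52 ≈ -32.788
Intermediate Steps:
r = -41/52 (r = 82*(-1/104) = -41/52 ≈ -0.78846)
O = 32 (O = 2*(12 + (6 - 2)) = 2*(12 + 4) = 2*16 = 32)
r - O = -41/52 - 1*32 = -41/52 - 32 = -1705/52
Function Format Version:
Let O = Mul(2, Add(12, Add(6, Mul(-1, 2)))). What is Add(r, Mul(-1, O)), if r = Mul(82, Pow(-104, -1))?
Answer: Rational(-1705, 52) ≈ -32.788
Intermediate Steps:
r = Rational(-41, 52) (r = Mul(82, Rational(-1, 104)) = Rational(-41, 52) ≈ -0.78846)
O = 32 (O = Mul(2, Add(12, Add(6, -2))) = Mul(2, Add(12, 4)) = Mul(2, 16) = 32)
Add(r, Mul(-1, O)) = Add(Rational(-41, 52), Mul(-1, 32)) = Add(Rational(-41, 52), -32) = Rational(-1705, 52)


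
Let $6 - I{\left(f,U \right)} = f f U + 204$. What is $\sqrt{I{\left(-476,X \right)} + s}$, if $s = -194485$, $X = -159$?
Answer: $\sqrt{35830901} \approx 5985.9$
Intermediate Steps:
$I{\left(f,U \right)} = -198 - U f^{2}$ ($I{\left(f,U \right)} = 6 - \left(f f U + 204\right) = 6 - \left(f^{2} U + 204\right) = 6 - \left(U f^{2} + 204\right) = 6 - \left(204 + U f^{2}\right) = -198 - U f^{2}$)
$\sqrt{I{\left(-476,X \right)} + s} = \sqrt{\left(-198 - - 159 \left(-476\right)^{2}\right) - 194485} = \sqrt{\left(-198 - \left(-159\right) 226576\right) - 194485} = \sqrt{\left(-198 + 36025584\right) - 194485} = \sqrt{36025386 - 194485} = \sqrt{35830901}$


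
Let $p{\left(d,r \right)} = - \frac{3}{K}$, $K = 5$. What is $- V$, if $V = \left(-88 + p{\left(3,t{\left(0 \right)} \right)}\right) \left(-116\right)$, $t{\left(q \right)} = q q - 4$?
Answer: $- \frac{51388}{5} \approx -10278.0$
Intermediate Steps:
$t{\left(q \right)} = -4 + q^{2}$ ($t{\left(q \right)} = q^{2} - 4 = -4 + q^{2}$)
$p{\left(d,r \right)} = - \frac{3}{5}$
$V = \frac{51388}{5}$ ($V = \left(-88 - \frac{3}{5}\right) \left(-116\right) = \left(- \frac{443}{5}\right) \left(-116\right) = \frac{51388}{5} \approx 10278.0$)
$- V = \left(-1\right) \frac{51388}{5} = - \frac{51388}{5}$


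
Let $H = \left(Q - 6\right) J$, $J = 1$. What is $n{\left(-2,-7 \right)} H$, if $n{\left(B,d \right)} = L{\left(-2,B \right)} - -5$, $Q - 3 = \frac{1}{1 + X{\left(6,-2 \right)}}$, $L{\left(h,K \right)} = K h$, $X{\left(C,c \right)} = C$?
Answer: $- \frac{180}{7} \approx -25.714$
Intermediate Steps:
$Q = \frac{22}{7}$ ($Q = 3 + \frac{1}{1 + 6} = 3 + \frac{1}{7} = \frac{22}{7} \approx 3.1429$)
$n{\left(B,d \right)} = 5 - 2 B$ ($n{\left(B,d \right)} = B \left(-2\right) - -5 = - 2 B + 5 = 5 - 2 B$)
$H = - \frac{20}{7}$ ($H = \left(\frac{22}{7} - 6\right) 1 = \left(- \frac{20}{7}\right) 1 = - \frac{20}{7} \approx -2.8571$)
$n{\left(-2,-7 \right)} H = \left(5 - -4\right) \left(- \frac{20}{7}\right) = \left(5 + 4\right) \left(- \frac{20}{7}\right) = 9 \left(- \frac{20}{7}\right) = - \frac{180}{7}$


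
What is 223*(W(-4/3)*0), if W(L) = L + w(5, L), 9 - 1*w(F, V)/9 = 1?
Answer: 0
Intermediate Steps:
w(F, V) = 72 (w(F, V) = 81 - 9*1 = 81 - 9 = 72)
W(L) = 72 + L (W(L) = L + 72 = 72 + L)
223*(W(-4/3)*0) = 223*((72 - 4/3)*0) = 223*((212/3)*0) = 223*0 = 0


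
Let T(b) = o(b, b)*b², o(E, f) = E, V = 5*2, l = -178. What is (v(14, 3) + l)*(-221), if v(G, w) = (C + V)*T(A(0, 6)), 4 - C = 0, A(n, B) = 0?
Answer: 39338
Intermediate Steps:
V = 10
T(b) = b³ (T(b) = b*b² = b³)
C = 4 (C = 4 - 1*0 = 4 + 0 = 4)
v(G, w) = 0 (v(G, w) = (4 + 10)*0³ = 14*0 = 0)
(v(14, 3) + l)*(-221) = (0 - 178)*(-221) = -178*(-221) = 39338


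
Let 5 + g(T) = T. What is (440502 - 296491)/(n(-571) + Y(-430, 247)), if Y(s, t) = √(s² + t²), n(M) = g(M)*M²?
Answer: -27045210499776/35268695769501547 - 144011*√245909/35268695769501547 ≈ -0.00076684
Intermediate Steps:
g(T) = -5 + T
n(M) = M²*(-5 + M) (n(M) = (-5 + M)*M² = M²*(-5 + M))
(440502 - 296491)/(n(-571) + Y(-430, 247)) = (440502 - 296491)/((-571)²*(-5 - 571) + √((-430)² + 247²)) = 144011/(326041*(-576) + √(184900 + 61009)) = 144011/(-187799616 + √245909)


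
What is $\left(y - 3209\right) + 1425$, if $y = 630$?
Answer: $-1154$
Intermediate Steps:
$\left(y - 3209\right) + 1425 = \left(630 - 3209\right) + 1425 = -2579 + 1425 = -1154$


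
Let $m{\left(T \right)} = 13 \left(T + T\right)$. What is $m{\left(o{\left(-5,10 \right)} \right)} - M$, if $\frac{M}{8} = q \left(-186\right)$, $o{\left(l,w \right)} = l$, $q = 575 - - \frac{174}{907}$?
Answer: $\frac{776170202}{907} \approx 8.5576 \cdot 10^{5}$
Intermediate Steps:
$q = \frac{521699}{907}$ ($q = 575 - \left(-174\right) \frac{1}{907} = 575 - - \frac{174}{907} = 575 + \frac{174}{907} = \frac{521699}{907} \approx 575.19$)
$m{\left(T \right)} = 26 T$ ($m{\left(T \right)} = 13 \cdot 2 T = 26 T$)
$M = - \frac{776288112}{907}$ ($M = 8 \cdot \frac{521699}{907} \left(-186\right) = 8 \left(- \frac{97036014}{907}\right) = - \frac{776288112}{907} \approx -8.5589 \cdot 10^{5}$)
$m{\left(o{\left(-5,10 \right)} \right)} - M = 26 \left(-5\right) - - \frac{776288112}{907} = -130 + \frac{776288112}{907} = \frac{776170202}{907}$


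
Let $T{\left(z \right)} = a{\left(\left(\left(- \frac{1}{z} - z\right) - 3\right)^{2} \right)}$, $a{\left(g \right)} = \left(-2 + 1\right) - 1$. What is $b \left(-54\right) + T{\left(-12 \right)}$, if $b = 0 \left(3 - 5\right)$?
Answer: $-2$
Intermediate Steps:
$a{\left(g \right)} = -2$ ($a{\left(g \right)} = -1 - 1 = -2$)
$T{\left(z \right)} = -2$
$b = 0$ ($b = 0 \left(-2\right) = 0$)
$b \left(-54\right) + T{\left(-12 \right)} = 0 \left(-54\right) - 2 = 0 - 2 = -2$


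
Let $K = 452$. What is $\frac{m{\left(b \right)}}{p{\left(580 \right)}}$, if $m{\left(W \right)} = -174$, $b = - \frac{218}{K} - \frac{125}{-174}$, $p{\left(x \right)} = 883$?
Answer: $- \frac{174}{883} \approx -0.19706$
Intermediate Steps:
$b = \frac{2321}{9831}$ ($b = - \frac{218}{452} - \frac{125}{-174} = \left(-218\right) \frac{1}{452} - - \frac{125}{174} = - \frac{109}{226} + \frac{125}{174} = \frac{2321}{9831} \approx 0.23609$)
$\frac{m{\left(b \right)}}{p{\left(580 \right)}} = - \frac{174}{883}$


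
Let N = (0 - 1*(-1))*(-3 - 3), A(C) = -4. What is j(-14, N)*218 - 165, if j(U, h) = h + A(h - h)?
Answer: -2345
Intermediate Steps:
N = -6 (N = (0 + 1)*(-6) = 1*(-6) = -6)
j(U, h) = -4 + h (j(U, h) = h - 4 = -4 + h)
j(-14, N)*218 - 165 = (-4 - 6)*218 - 165 = -10*218 - 165 = -2180 - 165 = -2345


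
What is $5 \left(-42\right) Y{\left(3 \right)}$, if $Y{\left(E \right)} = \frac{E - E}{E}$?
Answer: $0$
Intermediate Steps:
$Y{\left(E \right)} = 0$ ($Y{\left(E \right)} = \frac{0}{E} = 0$)
$5 \left(-42\right) Y{\left(3 \right)} = 5 \left(-42\right) 0 = \left(-210\right) 0 = 0$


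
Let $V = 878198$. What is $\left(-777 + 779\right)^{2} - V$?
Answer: $-878194$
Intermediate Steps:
$\left(-777 + 779\right)^{2} - V = \left(-777 + 779\right)^{2} - 878198 = 2^{2} - 878198 = 4 - 878198 = -878194$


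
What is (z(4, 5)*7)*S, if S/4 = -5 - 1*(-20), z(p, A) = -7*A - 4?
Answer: -16380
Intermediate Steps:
z(p, A) = -4 - 7*A
S = 60 (S = 4*(-5 - 1*(-20)) = 4*(-5 + 20) = 4*15 = 60)
(z(4, 5)*7)*S = ((-4 - 7*5)*7)*60 = ((-4 - 35)*7)*60 = -39*7*60 = -273*60 = -16380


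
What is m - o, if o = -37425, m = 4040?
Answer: 41465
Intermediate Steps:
m - o = 4040 - 1*(-37425) = 4040 + 37425 = 41465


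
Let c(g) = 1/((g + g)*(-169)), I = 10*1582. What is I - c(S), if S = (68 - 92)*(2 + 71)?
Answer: 9368224319/592176 ≈ 15820.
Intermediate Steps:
S = -1752 (S = -24*73 = -1752)
I = 15820
c(g) = -1/(338*g) (c(g) = -1/169/(2*g) = (1/(2*g))*(-1/169) = -1/(338*g))
I - c(S) = 15820 - (-1)/(338*(-1752)) = 15820 - (-1)*(-1)/(338*1752) = 15820 - 1*1/592176 = 15820 - 1/592176 = 9368224319/592176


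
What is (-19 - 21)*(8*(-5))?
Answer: 1600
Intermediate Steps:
(-19 - 21)*(8*(-5)) = -40*(-40) = 1600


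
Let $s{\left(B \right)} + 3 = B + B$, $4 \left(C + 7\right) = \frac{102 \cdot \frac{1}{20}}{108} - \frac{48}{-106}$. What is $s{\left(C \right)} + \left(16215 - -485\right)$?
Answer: $\frac{636632821}{38160} \approx 16683.0$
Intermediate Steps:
$C = - \frac{524699}{76320}$ ($C = -7 + \frac{\frac{102 \cdot \frac{1}{20}}{108} - \frac{48}{-106}}{4} = -7 + \frac{102 \cdot \frac{1}{20} \cdot \frac{1}{108} - - \frac{24}{53}}{4} = -7 + \frac{\frac{51}{10} \cdot \frac{1}{108} + \frac{24}{53}}{4} = -7 + \frac{\frac{17}{360} + \frac{24}{53}}{4} = -7 + \frac{1}{4} \cdot \frac{9541}{19080} = -7 + \frac{9541}{76320} = - \frac{524699}{76320} \approx -6.875$)
$s{\left(B \right)} = -3 + 2 B$ ($s{\left(B \right)} = -3 + \left(B + B\right) = -3 + 2 B$)
$s{\left(C \right)} + \left(16215 - -485\right) = \left(-3 + 2 \left(- \frac{524699}{76320}\right)\right) + \left(16215 - -485\right) = \left(-3 - \frac{524699}{38160}\right) + \left(16215 + 485\right) = - \frac{639179}{38160} + 16700 = \frac{636632821}{38160}$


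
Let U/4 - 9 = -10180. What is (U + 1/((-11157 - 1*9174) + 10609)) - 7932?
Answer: -472644753/9722 ≈ -48616.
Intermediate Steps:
U = -40684 (U = 36 + 4*(-10180) = 36 - 40720 = -40684)
(U + 1/((-11157 - 1*9174) + 10609)) - 7932 = (-40684 + 1/((-11157 - 1*9174) + 10609)) - 7932 = (-40684 + 1/((-11157 - 9174) + 10609)) - 7932 = (-40684 + 1/(-20331 + 10609)) - 7932 = (-40684 + 1/(-9722)) - 7932 = (-40684 - 1/9722) - 7932 = -395529849/9722 - 7932 = -472644753/9722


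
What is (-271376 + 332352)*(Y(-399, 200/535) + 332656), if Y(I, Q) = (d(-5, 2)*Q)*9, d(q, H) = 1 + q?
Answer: 2170303645952/107 ≈ 2.0283e+10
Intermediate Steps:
Y(I, Q) = -36*Q (Y(I, Q) = ((1 - 5)*Q)*9 = -4*Q*9 = -36*Q)
(-271376 + 332352)*(Y(-399, 200/535) + 332656) = (-271376 + 332352)*(-7200/535 + 332656) = 60976*(-7200/535 + 332656) = 60976*(-36*40/107 + 332656) = 60976*(-1440/107 + 332656) = 60976*(35592752/107) = 2170303645952/107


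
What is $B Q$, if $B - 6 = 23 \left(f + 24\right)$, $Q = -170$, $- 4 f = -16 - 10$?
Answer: $-120275$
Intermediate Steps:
$f = \frac{13}{2}$ ($f = - \frac{-16 - 10}{4} = \left(- \frac{1}{4}\right) \left(-26\right) = \frac{13}{2} \approx 6.5$)
$B = \frac{1415}{2}$ ($B = 6 + 23 \left(\frac{13}{2} + 24\right) = 6 + 23 \cdot \frac{61}{2} = 6 + \frac{1403}{2} = \frac{1415}{2} \approx 707.5$)
$B Q = \frac{1415}{2} \left(-170\right) = -120275$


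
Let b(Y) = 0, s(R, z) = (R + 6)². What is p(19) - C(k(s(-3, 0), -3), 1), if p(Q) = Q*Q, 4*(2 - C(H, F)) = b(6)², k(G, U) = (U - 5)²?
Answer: 359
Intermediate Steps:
s(R, z) = (6 + R)²
k(G, U) = (-5 + U)²
C(H, F) = 2 (C(H, F) = 2 - ¼*0² = 2 - ¼*0 = 2 + 0 = 2)
p(Q) = Q²
p(19) - C(k(s(-3, 0), -3), 1) = 19² - 1*2 = 361 - 2 = 359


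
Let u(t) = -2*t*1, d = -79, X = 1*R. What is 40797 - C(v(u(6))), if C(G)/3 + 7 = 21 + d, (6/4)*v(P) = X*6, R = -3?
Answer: 40992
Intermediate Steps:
X = -3 (X = 1*(-3) = -3)
u(t) = -2*t
v(P) = -12 (v(P) = 2*(-3*6)/3 = (2/3)*(-18) = -12)
C(G) = -195 (C(G) = -21 + 3*(21 - 79) = -21 + 3*(-58) = -21 - 174 = -195)
40797 - C(v(u(6))) = 40797 - 1*(-195) = 40797 + 195 = 40992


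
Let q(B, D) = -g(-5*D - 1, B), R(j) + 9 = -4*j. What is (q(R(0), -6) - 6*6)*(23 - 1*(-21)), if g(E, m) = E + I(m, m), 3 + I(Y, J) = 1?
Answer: -2772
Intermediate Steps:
I(Y, J) = -2 (I(Y, J) = -3 + 1 = -2)
R(j) = -9 - 4*j
g(E, m) = -2 + E (g(E, m) = E - 2 = -2 + E)
q(B, D) = 3 + 5*D (q(B, D) = -(-2 + (-5*D - 1)) = -(-2 + (-1 - 5*D)) = -(-3 - 5*D) = 3 + 5*D)
(q(R(0), -6) - 6*6)*(23 - 1*(-21)) = ((3 + 5*(-6)) - 6*6)*(23 - 1*(-21)) = ((3 - 30) - 36)*(23 + 21) = (-27 - 36)*44 = -63*44 = -2772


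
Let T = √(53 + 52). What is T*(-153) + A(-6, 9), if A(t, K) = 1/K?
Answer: ⅑ - 153*√105 ≈ -1567.7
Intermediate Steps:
T = √105 ≈ 10.247
T*(-153) + A(-6, 9) = √105*(-153) + 1/9 = -153*√105 + ⅑ = ⅑ - 153*√105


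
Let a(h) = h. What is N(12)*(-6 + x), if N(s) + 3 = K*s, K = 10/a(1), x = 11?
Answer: 585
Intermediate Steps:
K = 10 (K = 10/1 = 10*1 = 10)
N(s) = -3 + 10*s
N(12)*(-6 + x) = (-3 + 10*12)*(-6 + 11) = (-3 + 120)*5 = 117*5 = 585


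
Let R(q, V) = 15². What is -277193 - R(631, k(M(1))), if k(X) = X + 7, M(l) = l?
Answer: -277418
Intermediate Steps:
k(X) = 7 + X
R(q, V) = 225
-277193 - R(631, k(M(1))) = -277193 - 1*225 = -277193 - 225 = -277418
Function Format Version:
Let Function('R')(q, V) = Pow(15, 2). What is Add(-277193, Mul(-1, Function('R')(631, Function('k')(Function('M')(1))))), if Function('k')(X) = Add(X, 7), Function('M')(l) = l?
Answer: -277418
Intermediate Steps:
Function('k')(X) = Add(7, X)
Function('R')(q, V) = 225
Add(-277193, Mul(-1, Function('R')(631, Function('k')(Function('M')(1))))) = Add(-277193, Mul(-1, 225)) = Add(-277193, -225) = -277418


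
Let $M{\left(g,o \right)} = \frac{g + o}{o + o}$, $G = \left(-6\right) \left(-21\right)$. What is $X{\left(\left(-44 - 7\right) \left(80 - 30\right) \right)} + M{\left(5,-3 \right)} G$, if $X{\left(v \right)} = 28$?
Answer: $-14$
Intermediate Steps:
$G = 126$
$M{\left(g,o \right)} = \frac{g + o}{2 o}$
$X{\left(\left(-44 - 7\right) \left(80 - 30\right) \right)} + M{\left(5,-3 \right)} G = 28 + \frac{5 - 3}{2 \left(-3\right)} 126 = 28 + \frac{1}{2} \left(- \frac{1}{3}\right) 2 \cdot 126 = 28 - 42 = -14$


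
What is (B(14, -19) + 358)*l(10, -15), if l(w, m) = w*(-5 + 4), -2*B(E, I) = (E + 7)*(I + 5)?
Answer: -5050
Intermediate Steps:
B(E, I) = -(5 + I)*(7 + E)/2 (B(E, I) = -(E + 7)*(I + 5)/2 = -(7 + E)*(5 + I)/2 = -(5 + I)*(7 + E)/2)
l(w, m) = -w (l(w, m) = w*(-1) = -w)
(B(14, -19) + 358)*l(10, -15) = ((-35/2 - 7/2*(-19) - 5/2*14 - ½*14*(-19)) + 358)*(-1*10) = ((-35/2 + 133/2 - 35 + 133) + 358)*(-10) = (147 + 358)*(-10) = 505*(-10) = -5050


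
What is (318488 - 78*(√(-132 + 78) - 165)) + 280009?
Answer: 611367 - 234*I*√6 ≈ 6.1137e+5 - 573.18*I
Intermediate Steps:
(318488 - 78*(√(-132 + 78) - 165)) + 280009 = (318488 - 78*(√(-54) - 165)) + 280009 = (318488 - 78*(3*I*√6 - 165)) + 280009 = (318488 - 78*(-165 + 3*I*√6)) + 280009 = (318488 + (12870 - 234*I*√6)) + 280009 = (331358 - 234*I*√6) + 280009 = 611367 - 234*I*√6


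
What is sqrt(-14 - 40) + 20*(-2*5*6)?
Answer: -1200 + 3*I*sqrt(6) ≈ -1200.0 + 7.3485*I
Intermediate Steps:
sqrt(-14 - 40) + 20*(-2*5*6) = sqrt(-54) + 20*(-10*6) = 3*I*sqrt(6) + 20*(-60) = 3*I*sqrt(6) - 1200 = -1200 + 3*I*sqrt(6)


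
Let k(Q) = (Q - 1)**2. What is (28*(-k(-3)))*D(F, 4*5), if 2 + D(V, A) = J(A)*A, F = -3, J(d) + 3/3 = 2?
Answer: -8064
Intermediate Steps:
J(d) = 1 (J(d) = -1 + 2 = 1)
k(Q) = (-1 + Q)**2
D(V, A) = -2 + A (D(V, A) = -2 + 1*A = -2 + A)
(28*(-k(-3)))*D(F, 4*5) = (28*(-(-1 - 3)**2))*(-2 + 4*5) = (28*(-1*(-4)**2))*(-2 + 20) = (28*(-1*16))*18 = (28*(-16))*18 = -448*18 = -8064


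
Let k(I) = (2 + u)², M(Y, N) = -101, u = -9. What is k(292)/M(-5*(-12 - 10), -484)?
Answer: -49/101 ≈ -0.48515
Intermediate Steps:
k(I) = 49 (k(I) = (2 - 9)² = (-7)² = 49)
k(292)/M(-5*(-12 - 10), -484) = 49/(-101) = 49*(-1/101) = -49/101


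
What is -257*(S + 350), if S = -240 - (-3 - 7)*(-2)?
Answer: -23130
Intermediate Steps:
S = -260 (S = -240 - (-10)*(-2) = -240 - 1*20 = -240 - 20 = -260)
-257*(S + 350) = -257*(-260 + 350) = -257*90 = -23130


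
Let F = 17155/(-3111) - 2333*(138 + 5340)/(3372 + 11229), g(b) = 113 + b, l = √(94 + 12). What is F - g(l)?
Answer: -15047493604/15141237 - √106 ≈ -1004.1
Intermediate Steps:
l = √106 ≈ 10.296
F = -13336533823/15141237 (F = 17155*(-1/3111) - 2333/(14601/5478) = -17155/3111 - 2333/(14601*(1/5478)) = -17155/3111 - 2333/4867/1826 = -17155/3111 - 2333*1826/4867 = -17155/3111 - 4260058/4867 = -13336533823/15141237 ≈ -880.81)
F - g(l) = -13336533823/15141237 - (113 + √106) = -13336533823/15141237 + (-113 - √106) = -15047493604/15141237 - √106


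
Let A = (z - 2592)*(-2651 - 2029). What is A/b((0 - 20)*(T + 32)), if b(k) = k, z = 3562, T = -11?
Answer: 75660/7 ≈ 10809.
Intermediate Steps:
A = -4539600 (A = (3562 - 2592)*(-2651 - 2029) = 970*(-4680) = -4539600)
A/b((0 - 20)*(T + 32)) = -4539600*1/((0 - 20)*(-11 + 32)) = -4539600/((-20*21)) = -4539600/(-420) = -4539600*(-1/420) = 75660/7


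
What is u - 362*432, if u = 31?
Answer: -156353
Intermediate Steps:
u - 362*432 = 31 - 362*432 = 31 - 156384 = -156353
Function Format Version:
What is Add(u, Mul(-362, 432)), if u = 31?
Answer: -156353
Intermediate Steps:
Add(u, Mul(-362, 432)) = Add(31, Mul(-362, 432)) = Add(31, -156384) = -156353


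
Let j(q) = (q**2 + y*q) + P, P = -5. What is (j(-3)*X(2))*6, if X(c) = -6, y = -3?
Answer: -468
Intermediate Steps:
j(q) = -5 + q**2 - 3*q (j(q) = (q**2 - 3*q) - 5 = -5 + q**2 - 3*q)
(j(-3)*X(2))*6 = ((-5 + (-3)**2 - 3*(-3))*(-6))*6 = ((-5 + 9 + 9)*(-6))*6 = (13*(-6))*6 = -78*6 = -468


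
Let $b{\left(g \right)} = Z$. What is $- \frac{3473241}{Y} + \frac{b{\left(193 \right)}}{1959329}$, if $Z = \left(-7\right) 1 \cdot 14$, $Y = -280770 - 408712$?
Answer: $\frac{6805154246053}{1350922077578} \approx 5.0374$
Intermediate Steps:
$Y = -689482$
$Z = -98$ ($Z = \left(-7\right) 14 = -98$)
$b{\left(g \right)} = -98$
$- \frac{3473241}{Y} + \frac{b{\left(193 \right)}}{1959329} = - \frac{3473241}{-689482} - \frac{98}{1959329} = \left(-3473241\right) \left(- \frac{1}{689482}\right) - \frac{98}{1959329} = \frac{3473241}{689482} - \frac{98}{1959329} = \frac{6805154246053}{1350922077578}$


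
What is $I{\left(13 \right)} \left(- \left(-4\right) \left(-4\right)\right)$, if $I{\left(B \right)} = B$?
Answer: $-208$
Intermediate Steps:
$I{\left(13 \right)} \left(- \left(-4\right) \left(-4\right)\right) = 13 \left(- \left(-4\right) \left(-4\right)\right) = 13 \left(\left(-1\right) 16\right) = 13 \left(-16\right) = -208$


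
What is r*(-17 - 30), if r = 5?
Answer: -235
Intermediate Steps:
r*(-17 - 30) = 5*(-17 - 30) = 5*(-47) = -235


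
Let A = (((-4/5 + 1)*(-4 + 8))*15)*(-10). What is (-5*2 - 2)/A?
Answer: ⅒ ≈ 0.10000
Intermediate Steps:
A = -120 (A = (((-4*⅕ + 1)*4)*15)*(-10) = (((-⅘ + 1)*4)*15)*(-10) = (((⅕)*4)*15)*(-10) = ((⅘)*15)*(-10) = 12*(-10) = -120)
(-5*2 - 2)/A = (-5*2 - 2)/(-120) = (-10 - 2)*(-1/120) = -12*(-1/120) = ⅒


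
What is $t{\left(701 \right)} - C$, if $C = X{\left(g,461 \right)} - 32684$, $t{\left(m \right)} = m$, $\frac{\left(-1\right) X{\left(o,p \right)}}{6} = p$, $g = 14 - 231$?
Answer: $36151$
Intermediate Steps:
$g = -217$
$X{\left(o,p \right)} = - 6 p$
$C = -35450$ ($C = \left(-6\right) 461 - 32684 = -2766 - 32684 = -35450$)
$t{\left(701 \right)} - C = 701 - -35450 = 701 + 35450 = 36151$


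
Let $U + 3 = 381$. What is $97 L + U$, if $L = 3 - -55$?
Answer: $6004$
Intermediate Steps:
$U = 378$ ($U = -3 + 381 = 378$)
$L = 58$ ($L = 3 + 55 = 58$)
$97 L + U = 97 \cdot 58 + 378 = 5626 + 378 = 6004$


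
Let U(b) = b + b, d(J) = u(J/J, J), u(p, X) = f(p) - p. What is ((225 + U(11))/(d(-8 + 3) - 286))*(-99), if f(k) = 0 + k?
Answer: 171/2 ≈ 85.500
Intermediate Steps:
f(k) = k
u(p, X) = 0 (u(p, X) = p - p = 0)
d(J) = 0
U(b) = 2*b
((225 + U(11))/(d(-8 + 3) - 286))*(-99) = ((225 + 2*11)/(0 - 286))*(-99) = ((225 + 22)/(-286))*(-99) = (247*(-1/286))*(-99) = -19/22*(-99) = 171/2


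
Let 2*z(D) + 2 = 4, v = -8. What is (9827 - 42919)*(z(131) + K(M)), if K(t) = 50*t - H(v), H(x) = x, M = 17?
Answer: -28426028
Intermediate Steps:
z(D) = 1 (z(D) = -1 + (½)*4 = -1 + 2 = 1)
K(t) = 8 + 50*t (K(t) = 50*t - 1*(-8) = 50*t + 8 = 8 + 50*t)
(9827 - 42919)*(z(131) + K(M)) = (9827 - 42919)*(1 + (8 + 50*17)) = -33092*(1 + (8 + 850)) = -33092*(1 + 858) = -33092*859 = -28426028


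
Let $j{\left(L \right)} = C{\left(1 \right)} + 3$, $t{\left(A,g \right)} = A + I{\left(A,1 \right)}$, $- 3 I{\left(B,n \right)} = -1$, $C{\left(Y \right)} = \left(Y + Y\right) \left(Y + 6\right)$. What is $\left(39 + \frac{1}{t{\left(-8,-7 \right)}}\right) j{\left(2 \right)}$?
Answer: $\frac{15198}{23} \approx 660.78$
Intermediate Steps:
$C{\left(Y \right)} = 2 Y \left(6 + Y\right)$
$I{\left(B,n \right)} = \frac{1}{3}$ ($I{\left(B,n \right)} = \left(- \frac{1}{3}\right) \left(-1\right) = \frac{1}{3}$)
$t{\left(A,g \right)} = \frac{1}{3} + A$ ($t{\left(A,g \right)} = A + \frac{1}{3} = \frac{1}{3} + A$)
$j{\left(L \right)} = 17$ ($j{\left(L \right)} = 2 \cdot 1 \left(6 + 1\right) + 3 = 2 \cdot 1 \cdot 7 + 3 = 14 + 3 = 17$)
$\left(39 + \frac{1}{t{\left(-8,-7 \right)}}\right) j{\left(2 \right)} = \left(39 + \frac{1}{\frac{1}{3} - 8}\right) 17 = \left(39 + \frac{1}{- \frac{23}{3}}\right) 17 = \left(39 - \frac{3}{23}\right) 17 = \frac{894}{23} \cdot 17 = \frac{15198}{23}$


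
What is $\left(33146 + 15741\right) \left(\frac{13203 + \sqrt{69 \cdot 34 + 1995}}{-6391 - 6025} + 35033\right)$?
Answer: $\frac{21263719637675}{12416} - \frac{48887 \sqrt{4341}}{12416} \approx 1.7126 \cdot 10^{9}$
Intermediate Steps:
$\left(33146 + 15741\right) \left(\frac{13203 + \sqrt{69 \cdot 34 + 1995}}{-6391 - 6025} + 35033\right) = 48887 \left(\frac{13203 + \sqrt{2346 + 1995}}{-12416} + 35033\right) = 48887 \left(\left(13203 + \sqrt{4341}\right) \left(- \frac{1}{12416}\right) + 35033\right) = 48887 \left(\left(- \frac{13203}{12416} - \frac{\sqrt{4341}}{12416}\right) + 35033\right) = 48887 \left(\frac{434956525}{12416} - \frac{\sqrt{4341}}{12416}\right) = \frac{21263719637675}{12416} - \frac{48887 \sqrt{4341}}{12416}$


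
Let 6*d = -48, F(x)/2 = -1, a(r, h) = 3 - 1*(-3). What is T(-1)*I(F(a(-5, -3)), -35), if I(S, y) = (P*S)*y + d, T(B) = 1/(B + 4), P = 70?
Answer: 4892/3 ≈ 1630.7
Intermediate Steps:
a(r, h) = 6 (a(r, h) = 3 + 3 = 6)
F(x) = -2 (F(x) = 2*(-1) = -2)
T(B) = 1/(4 + B)
d = -8 (d = (⅙)*(-48) = -8)
I(S, y) = -8 + 70*S*y (I(S, y) = (70*S)*y - 8 = 70*S*y - 8 = -8 + 70*S*y)
T(-1)*I(F(a(-5, -3)), -35) = (-8 + 70*(-2)*(-35))/(4 - 1) = (-8 + 4900)/3 = (⅓)*4892 = 4892/3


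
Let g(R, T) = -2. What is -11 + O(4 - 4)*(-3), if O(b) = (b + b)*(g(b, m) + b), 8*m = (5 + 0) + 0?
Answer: -11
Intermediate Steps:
m = 5/8 (m = ((5 + 0) + 0)/8 = (5 + 0)/8 = (⅛)*5 = 5/8 ≈ 0.62500)
O(b) = 2*b*(-2 + b) (O(b) = (b + b)*(-2 + b) = (2*b)*(-2 + b) = 2*b*(-2 + b))
-11 + O(4 - 4)*(-3) = -11 + (2*(4 - 4)*(-2 + (4 - 4)))*(-3) = -11 + (2*0*(-2 + 0))*(-3) = -11 + (2*0*(-2))*(-3) = -11 + 0*(-3) = -11 + 0 = -11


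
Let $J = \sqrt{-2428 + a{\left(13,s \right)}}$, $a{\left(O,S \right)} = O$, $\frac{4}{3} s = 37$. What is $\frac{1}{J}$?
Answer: $- \frac{i \sqrt{2415}}{2415} \approx - 0.020349 i$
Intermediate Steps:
$s = \frac{111}{4}$ ($s = \frac{3}{4} \cdot 37 = \frac{111}{4} \approx 27.75$)
$J = i \sqrt{2415}$ ($J = \sqrt{-2428 + 13} = \sqrt{-2415} = i \sqrt{2415} \approx 49.143 i$)
$\frac{1}{J} = \frac{1}{i \sqrt{2415}} = - \frac{i \sqrt{2415}}{2415}$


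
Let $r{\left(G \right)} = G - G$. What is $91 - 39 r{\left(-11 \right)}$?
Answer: $91$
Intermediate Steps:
$r{\left(G \right)} = 0$
$91 - 39 r{\left(-11 \right)} = 91 - 0 = 91 + 0 = 91$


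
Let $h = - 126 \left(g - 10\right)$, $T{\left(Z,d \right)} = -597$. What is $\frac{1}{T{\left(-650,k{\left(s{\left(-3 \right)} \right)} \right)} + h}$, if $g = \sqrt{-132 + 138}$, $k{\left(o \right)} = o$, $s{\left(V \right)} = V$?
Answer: $\frac{221}{114771} + \frac{14 \sqrt{6}}{38257} \approx 0.002822$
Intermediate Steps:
$g = \sqrt{6} \approx 2.4495$
$h = 1260 - 126 \sqrt{6}$ ($h = - 126 \left(\sqrt{6} - 10\right) = - 126 \left(-10 + \sqrt{6}\right) = 1260 - 126 \sqrt{6} \approx 951.36$)
$\frac{1}{T{\left(-650,k{\left(s{\left(-3 \right)} \right)} \right)} + h} = \frac{1}{-597 + \left(1260 - 126 \sqrt{6}\right)} = \frac{1}{663 - 126 \sqrt{6}}$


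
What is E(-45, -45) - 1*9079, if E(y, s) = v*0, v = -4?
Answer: -9079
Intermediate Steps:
E(y, s) = 0 (E(y, s) = -4*0 = 0)
E(-45, -45) - 1*9079 = 0 - 1*9079 = 0 - 9079 = -9079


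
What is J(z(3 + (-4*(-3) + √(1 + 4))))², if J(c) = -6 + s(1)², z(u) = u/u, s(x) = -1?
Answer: 25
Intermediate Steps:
z(u) = 1
J(c) = -5 (J(c) = -6 + (-1)² = -6 + 1 = -5)
J(z(3 + (-4*(-3) + √(1 + 4))))² = (-5)² = 25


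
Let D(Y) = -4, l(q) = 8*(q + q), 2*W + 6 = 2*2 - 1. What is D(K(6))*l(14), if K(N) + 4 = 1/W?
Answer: -896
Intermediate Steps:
W = -3/2 (W = -3 + (2*2 - 1)/2 = -3 + (4 - 1)/2 = -3 + (½)*3 = -3 + 3/2 = -3/2 ≈ -1.5000)
K(N) = -14/3 (K(N) = -4 + 1/(-3/2) = -4 - ⅔ = -14/3)
l(q) = 16*q (l(q) = 8*(2*q) = 16*q)
D(K(6))*l(14) = -64*14 = -4*224 = -896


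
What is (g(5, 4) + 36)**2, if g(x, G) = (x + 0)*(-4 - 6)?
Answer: 196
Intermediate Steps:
g(x, G) = -10*x (g(x, G) = x*(-10) = -10*x)
(g(5, 4) + 36)**2 = (-10*5 + 36)**2 = (-50 + 36)**2 = (-14)**2 = 196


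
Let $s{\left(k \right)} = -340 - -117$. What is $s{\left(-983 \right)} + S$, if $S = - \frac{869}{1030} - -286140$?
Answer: $\frac{294493641}{1030} \approx 2.8592 \cdot 10^{5}$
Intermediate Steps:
$s{\left(k \right)} = -223$ ($s{\left(k \right)} = -340 + 117 = -223$)
$S = \frac{294723331}{1030}$ ($S = \left(-869\right) \frac{1}{1030} + 286140 = - \frac{869}{1030} + 286140 = \frac{294723331}{1030} \approx 2.8614 \cdot 10^{5}$)
$s{\left(-983 \right)} + S = -223 + \frac{294723331}{1030} = \frac{294493641}{1030}$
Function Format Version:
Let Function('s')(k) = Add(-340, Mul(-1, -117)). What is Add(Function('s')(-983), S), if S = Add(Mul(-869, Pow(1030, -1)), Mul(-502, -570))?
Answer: Rational(294493641, 1030) ≈ 2.8592e+5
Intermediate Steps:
Function('s')(k) = -223 (Function('s')(k) = Add(-340, 117) = -223)
S = Rational(294723331, 1030) (S = Add(Mul(-869, Rational(1, 1030)), 286140) = Add(Rational(-869, 1030), 286140) = Rational(294723331, 1030) ≈ 2.8614e+5)
Add(Function('s')(-983), S) = Add(-223, Rational(294723331, 1030)) = Rational(294493641, 1030)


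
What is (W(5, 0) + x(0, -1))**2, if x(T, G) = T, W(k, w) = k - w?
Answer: 25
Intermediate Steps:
(W(5, 0) + x(0, -1))**2 = ((5 - 1*0) + 0)**2 = ((5 + 0) + 0)**2 = (5 + 0)**2 = 5**2 = 25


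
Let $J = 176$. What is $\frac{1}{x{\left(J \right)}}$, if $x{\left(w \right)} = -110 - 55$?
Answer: $- \frac{1}{165} \approx -0.0060606$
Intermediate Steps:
$x{\left(w \right)} = -165$
$\frac{1}{x{\left(J \right)}} = \frac{1}{-165} = - \frac{1}{165}$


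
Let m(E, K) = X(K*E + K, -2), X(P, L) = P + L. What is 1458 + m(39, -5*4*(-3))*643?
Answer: 1543372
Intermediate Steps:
X(P, L) = L + P
m(E, K) = -2 + K + E*K (m(E, K) = -2 + (K*E + K) = -2 + (E*K + K) = -2 + (K + E*K) = -2 + K + E*K)
1458 + m(39, -5*4*(-3))*643 = 1458 + (-2 + (-5*4*(-3))*(1 + 39))*643 = 1458 + (-2 - 20*(-3)*40)*643 = 1458 + (-2 + 60*40)*643 = 1458 + (-2 + 2400)*643 = 1458 + 2398*643 = 1458 + 1541914 = 1543372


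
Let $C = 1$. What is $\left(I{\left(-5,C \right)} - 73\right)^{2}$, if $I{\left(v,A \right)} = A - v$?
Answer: $4489$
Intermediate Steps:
$\left(I{\left(-5,C \right)} - 73\right)^{2} = \left(\left(1 - -5\right) - 73\right)^{2} = \left(\left(1 + 5\right) - 73\right)^{2} = \left(6 - 73\right)^{2} = \left(-67\right)^{2} = 4489$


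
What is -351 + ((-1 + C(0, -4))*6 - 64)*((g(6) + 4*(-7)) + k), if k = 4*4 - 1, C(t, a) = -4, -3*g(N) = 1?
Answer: 2707/3 ≈ 902.33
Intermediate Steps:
g(N) = -⅓ (g(N) = -⅓*1 = -⅓)
k = 15 (k = 16 - 1 = 15)
-351 + ((-1 + C(0, -4))*6 - 64)*((g(6) + 4*(-7)) + k) = -351 + ((-1 - 4)*6 - 64)*((-⅓ + 4*(-7)) + 15) = -351 + (-5*6 - 64)*((-⅓ - 28) + 15) = -351 + (-30 - 64)*(-85/3 + 15) = -351 - 94*(-40/3) = -351 + 3760/3 = 2707/3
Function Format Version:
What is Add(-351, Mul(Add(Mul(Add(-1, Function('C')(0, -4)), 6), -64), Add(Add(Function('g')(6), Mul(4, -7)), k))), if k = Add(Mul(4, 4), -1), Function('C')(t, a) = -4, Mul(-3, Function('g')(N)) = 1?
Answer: Rational(2707, 3) ≈ 902.33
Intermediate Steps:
Function('g')(N) = Rational(-1, 3) (Function('g')(N) = Mul(Rational(-1, 3), 1) = Rational(-1, 3))
k = 15 (k = Add(16, -1) = 15)
Add(-351, Mul(Add(Mul(Add(-1, Function('C')(0, -4)), 6), -64), Add(Add(Function('g')(6), Mul(4, -7)), k))) = Add(-351, Mul(Add(Mul(Add(-1, -4), 6), -64), Add(Add(Rational(-1, 3), Mul(4, -7)), 15))) = Add(-351, Mul(Add(Mul(-5, 6), -64), Add(Add(Rational(-1, 3), -28), 15))) = Add(-351, Mul(Add(-30, -64), Add(Rational(-85, 3), 15))) = Add(-351, Mul(-94, Rational(-40, 3))) = Add(-351, Rational(3760, 3)) = Rational(2707, 3)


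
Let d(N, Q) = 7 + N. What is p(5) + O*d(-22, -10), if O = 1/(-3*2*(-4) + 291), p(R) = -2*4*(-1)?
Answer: 167/21 ≈ 7.9524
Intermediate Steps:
p(R) = 8 (p(R) = -8*(-1) = 8)
O = 1/315 (O = 1/(-6*(-4) + 291) = 1/(24 + 291) = 1/315 ≈ 0.0031746)
p(5) + O*d(-22, -10) = 8 + (7 - 22)/315 = 8 + (1/315)*(-15) = 8 - 1/21 = 167/21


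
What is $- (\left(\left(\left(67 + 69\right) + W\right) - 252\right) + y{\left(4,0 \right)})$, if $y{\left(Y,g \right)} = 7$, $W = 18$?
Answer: $91$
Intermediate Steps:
$- (\left(\left(\left(67 + 69\right) + W\right) - 252\right) + y{\left(4,0 \right)}) = - (\left(\left(\left(67 + 69\right) + 18\right) - 252\right) + 7) = - (\left(\left(136 + 18\right) - 252\right) + 7) = - (\left(154 - 252\right) + 7) = - (-98 + 7) = \left(-1\right) \left(-91\right) = 91$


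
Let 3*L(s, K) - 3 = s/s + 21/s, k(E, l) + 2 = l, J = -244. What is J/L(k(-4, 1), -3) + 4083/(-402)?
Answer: 74951/2278 ≈ 32.902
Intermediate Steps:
k(E, l) = -2 + l
L(s, K) = 4/3 + 7/s (L(s, K) = 1 + (s/s + 21/s)/3 = 1 + (1 + 21/s)/3 = 1 + (⅓ + 7/s) = 4/3 + 7/s)
J/L(k(-4, 1), -3) + 4083/(-402) = -244/(4/3 + 7/(-2 + 1)) + 4083/(-402) = -244/(4/3 + 7/(-1)) + 4083*(-1/402) = -244/(4/3 + 7*(-1)) - 1361/134 = -244/(4/3 - 7) - 1361/134 = -244/(-17/3) - 1361/134 = -244*(-3/17) - 1361/134 = 732/17 - 1361/134 = 74951/2278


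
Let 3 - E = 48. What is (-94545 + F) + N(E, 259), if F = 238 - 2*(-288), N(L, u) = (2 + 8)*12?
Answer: -93611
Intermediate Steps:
E = -45 (E = 3 - 1*48 = 3 - 48 = -45)
N(L, u) = 120 (N(L, u) = 10*12 = 120)
F = 814 (F = 238 + 576 = 814)
(-94545 + F) + N(E, 259) = (-94545 + 814) + 120 = -93731 + 120 = -93611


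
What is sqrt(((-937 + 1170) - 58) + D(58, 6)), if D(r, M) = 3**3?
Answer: sqrt(202) ≈ 14.213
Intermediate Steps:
D(r, M) = 27
sqrt(((-937 + 1170) - 58) + D(58, 6)) = sqrt(((-937 + 1170) - 58) + 27) = sqrt((233 - 58) + 27) = sqrt(175 + 27) = sqrt(202)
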